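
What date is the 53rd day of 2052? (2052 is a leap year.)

January has 31 days (53 − 31 = 22 remain).
22 into February → February 22.

22 February 2052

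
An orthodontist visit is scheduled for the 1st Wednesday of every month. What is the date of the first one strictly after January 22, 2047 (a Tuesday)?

February 6, 2047

January 2047 starts on a Tuesday, so its 1st Wednesday is January 2, 2047 (1 day in).
That is not after January 22, 2047, so look at February 2047.
February 2047 starts on a Friday, so its 1st Wednesday is February 6, 2047 (5 days in).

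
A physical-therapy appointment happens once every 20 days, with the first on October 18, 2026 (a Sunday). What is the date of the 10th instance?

April 16, 2027

The 10th occurrence is 9 intervals after the first: 9 × 20 = 180 days after October 18, 2026.
October has 31 days — 13 days to the end of October leaves 167.
November has 30 days (137 left).
December has 31 days (106 left).
January has 31 days (75 left).
February has 28 days (47 left).
March has 31 days (16 left).
16 days into April → April 16, 2027.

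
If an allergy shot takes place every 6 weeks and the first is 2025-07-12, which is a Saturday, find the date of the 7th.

2026-03-21

The 7th occurrence is 6 intervals after the first: 6 × 42 = 252 days after 2025-07-12.
July has 31 days — 19 days to the end of July leaves 233.
August has 31 days (202 left).
September has 30 days (172 left).
October has 31 days (141 left).
November has 30 days (111 left).
December has 31 days (80 left).
January has 31 days (49 left).
February has 28 days (21 left).
21 days into March → 2026-03-21.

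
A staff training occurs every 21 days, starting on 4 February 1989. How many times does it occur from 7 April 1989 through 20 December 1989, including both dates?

Occurrences land 21·i days after 4 February 1989 for i = 0, 1, 2, …
7 April 1989 is 62 days after the start; 62 ÷ 21 = 2 remainder 20; since the remainder is 20, round up to i = 3. First occurrence in the window: #4 on 8 April 1989 (3×21 = 63 days in).
20 December 1989 is 319 days after the start; 319 ÷ 21 = 15 remainder 4. Last occurrence in the window: #16 on 16 December 1989.
Occurrences #4 through #16: 13 in total.

13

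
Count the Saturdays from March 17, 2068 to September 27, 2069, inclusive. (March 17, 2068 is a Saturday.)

80

March 17, 2068 is a Saturday; the first Saturday on or after it is March 17, 2068.
From March 17, 2068 to September 27, 2069: 289 + 270 = 559 days (rest of 2068, to September 27, 2069 in 2069).
559 ÷ 7 = 79 full weeks with remainder 6, so 79 more Saturdays after the first → 80.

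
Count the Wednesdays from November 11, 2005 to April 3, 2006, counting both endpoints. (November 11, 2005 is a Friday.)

November 11, 2005 is a Friday; the first Wednesday on or after it is November 16, 2005 (5 days later).
From November 16, 2005 to April 3, 2006: 14 + 31 + 31 + 28 + 31 + 3 = 138 days (rest of November, December, January, February, March, April).
138 ÷ 7 = 19 full weeks with remainder 5, so 19 more Wednesdays after the first → 20.

20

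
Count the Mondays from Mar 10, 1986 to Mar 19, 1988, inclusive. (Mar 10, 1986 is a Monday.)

Mar 10, 1986 is a Monday; the first Monday on or after it is Mar 10, 1986.
From Mar 10, 1986 to Mar 19, 1988: 296 + 365 + 79 = 740 days (rest of 1986, 1987, to Mar 19, 1988 in 1988).
740 ÷ 7 = 105 full weeks with remainder 5, so 105 more Mondays after the first → 106.

106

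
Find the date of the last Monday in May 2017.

May 2017 begins on a Monday, so the first Monday is May 1.
May 2017 has 31 days. Adding weeks: 1, 8, 15, 22, 29 — the last one ≤ 31 is the 29th.

May 29, 2017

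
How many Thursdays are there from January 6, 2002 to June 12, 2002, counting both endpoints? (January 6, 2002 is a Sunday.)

January 6, 2002 is a Sunday; the first Thursday on or after it is January 10, 2002 (4 days later).
From January 10, 2002 to June 12, 2002: 21 + 28 + 31 + 30 + 31 + 12 = 153 days (rest of January, February, March, April, May, June).
153 ÷ 7 = 21 full weeks with remainder 6, so 21 more Thursdays after the first → 22.

22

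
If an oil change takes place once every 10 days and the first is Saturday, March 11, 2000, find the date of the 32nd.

The 32nd occurrence is 31 intervals after the first: 31 × 10 = 310 days after March 11, 2000.
March has 31 days — 20 days to the end of March leaves 290.
April has 30 days (260 left).
May has 31 days (229 left).
June has 30 days (199 left).
July has 31 days (168 left).
August has 31 days (137 left).
September has 30 days (107 left).
October has 31 days (76 left).
November has 30 days (46 left).
December has 31 days (15 left).
15 days into January → January 15, 2001.

January 15, 2001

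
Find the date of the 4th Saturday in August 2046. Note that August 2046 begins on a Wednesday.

2046-08-25

August 2046 begins on a Wednesday, so the first Saturday is August 4 (3 days later).
The 4th Saturday is 3 weeks later: 4 + 21 = 25.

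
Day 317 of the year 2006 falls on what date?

13 November 2006

January has 31 days (317 − 31 = 286 remain).
February has 28 days (286 − 28 = 258 remain).
March has 31 days (258 − 31 = 227 remain).
April has 30 days (227 − 30 = 197 remain).
May has 31 days (197 − 31 = 166 remain).
June has 30 days (166 − 30 = 136 remain).
July has 31 days (136 − 31 = 105 remain).
August has 31 days (105 − 31 = 74 remain).
September has 30 days (74 − 30 = 44 remain).
October has 31 days (44 − 31 = 13 remain).
13 into November → November 13.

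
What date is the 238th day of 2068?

August 25, 2068

January has 31 days (238 − 31 = 207 remain).
February has 29 days (207 − 29 = 178 remain).
March has 31 days (178 − 31 = 147 remain).
April has 30 days (147 − 30 = 117 remain).
May has 31 days (117 − 31 = 86 remain).
June has 30 days (86 − 30 = 56 remain).
July has 31 days (56 − 31 = 25 remain).
25 into August → August 25.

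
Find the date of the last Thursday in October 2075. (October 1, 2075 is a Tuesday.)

October 31, 2075

October 2075 begins on a Tuesday, so the first Thursday is October 3 (2 days later).
October 2075 has 31 days. Adding weeks: 3, 10, 17, 24, 31 — the last one ≤ 31 is the 31st.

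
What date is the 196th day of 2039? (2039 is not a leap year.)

Jan has 31 days (196 − 31 = 165 remain).
Feb has 28 days (165 − 28 = 137 remain).
Mar has 31 days (137 − 31 = 106 remain).
Apr has 30 days (106 − 30 = 76 remain).
May has 31 days (76 − 31 = 45 remain).
Jun has 30 days (45 − 30 = 15 remain).
15 into Jul → Jul 15.

Jul 15, 2039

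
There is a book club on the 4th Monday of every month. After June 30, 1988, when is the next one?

June 1988 starts on a Wednesday; its first Monday is the 6th, so the 4th Monday is the 27th — June 27, 1988.
That is not after June 30, 1988, so look at July 1988.
July 1988 starts on a Friday; its first Monday is the 4th, so the 4th Monday is the 25th — July 25, 1988.

July 25, 1988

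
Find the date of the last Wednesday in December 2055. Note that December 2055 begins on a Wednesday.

December 29, 2055

December 2055 begins on a Wednesday, so the first Wednesday is December 1.
December 2055 has 31 days. Adding weeks: 1, 8, 15, 22, 29 — the last one ≤ 31 is the 29th.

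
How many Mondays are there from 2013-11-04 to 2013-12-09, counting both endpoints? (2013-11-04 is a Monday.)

6

2013-11-04 is a Monday; the first Monday on or after it is 2013-11-04.
From 2013-11-04 to 2013-12-09: 26 + 9 = 35 days (rest of November, December).
35 ÷ 7 = 5 full weeks with remainder 0, so 5 more Mondays after the first → 6.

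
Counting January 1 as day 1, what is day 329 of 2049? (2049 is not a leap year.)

January has 31 days (329 − 31 = 298 remain).
February has 28 days (298 − 28 = 270 remain).
March has 31 days (270 − 31 = 239 remain).
April has 30 days (239 − 30 = 209 remain).
May has 31 days (209 − 31 = 178 remain).
June has 30 days (178 − 30 = 148 remain).
July has 31 days (148 − 31 = 117 remain).
August has 31 days (117 − 31 = 86 remain).
September has 30 days (86 − 30 = 56 remain).
October has 31 days (56 − 31 = 25 remain).
25 into November → November 25.

November 25, 2049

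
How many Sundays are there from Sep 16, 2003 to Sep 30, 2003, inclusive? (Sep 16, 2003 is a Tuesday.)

Sep 16, 2003 is a Tuesday; the first Sunday on or after it is Sep 21, 2003 (5 days later).
From Sep 21, 2003 to Sep 30, 2003 is 30 − 21 = 9 days.
9 ÷ 7 = 1 full weeks with remainder 2, so 1 more Sundays after the first → 2.

2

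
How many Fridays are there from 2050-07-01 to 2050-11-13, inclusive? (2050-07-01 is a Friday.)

20

2050-07-01 is a Friday; the first Friday on or after it is 2050-07-01.
From 2050-07-01 to 2050-11-13: 30 + 31 + 30 + 31 + 13 = 135 days (rest of July, August, September, October, November).
135 ÷ 7 = 19 full weeks with remainder 2, so 19 more Fridays after the first → 20.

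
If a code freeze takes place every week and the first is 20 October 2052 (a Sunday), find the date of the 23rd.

23 March 2053

The 23rd occurrence is 22 intervals after the first: 22 × 7 = 154 days after 20 October 2052.
October has 31 days — 11 days to the end of October leaves 143.
November has 30 days (113 left).
December has 31 days (82 left).
January has 31 days (51 left).
February has 28 days (23 left).
23 days into March → 23 March 2053.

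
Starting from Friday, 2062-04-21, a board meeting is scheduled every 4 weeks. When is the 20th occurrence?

The 20th occurrence is 19 intervals after the first: 19 × 28 = 532 days after 2062-04-21.
April has 30 days — 9 days to the end of April leaves 523.
From end of April to end of 2062 is 245 days (278 left).
January has 31 days (247 left).
February has 28 days (219 left).
March has 31 days (188 left).
April has 30 days (158 left).
May has 31 days (127 left).
June has 30 days (97 left).
July has 31 days (66 left).
August has 31 days (35 left).
September has 30 days (5 left).
5 days into October → 2063-10-05.

2063-10-05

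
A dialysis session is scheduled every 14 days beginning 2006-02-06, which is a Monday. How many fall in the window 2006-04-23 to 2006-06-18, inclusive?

4

Occurrences land 14·i days after 2006-02-06 for i = 0, 1, 2, …
2006-04-23 is 76 days after the start; 76 ÷ 14 = 5 remainder 6; since the remainder is 6, round up to i = 6. First occurrence in the window: #7 on 2006-05-01 (6×14 = 84 days in).
2006-06-18 is 132 days after the start; 132 ÷ 14 = 9 remainder 6. Last occurrence in the window: #10 on 2006-06-12.
Occurrences #7 through #10: 4 in total.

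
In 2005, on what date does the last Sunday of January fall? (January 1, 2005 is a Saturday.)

January 2005 begins on a Saturday, so the first Sunday is January 2 (1 day later).
January 2005 has 31 days. Adding weeks: 2, 9, 16, 23, 30 — the last one ≤ 31 is the 30th.

30 January 2005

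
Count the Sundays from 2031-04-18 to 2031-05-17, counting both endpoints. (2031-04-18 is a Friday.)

4

2031-04-18 is a Friday; the first Sunday on or after it is 2031-04-20 (2 days later).
From 2031-04-20 to 2031-05-17: 10 + 17 = 27 days (rest of April, May).
27 ÷ 7 = 3 full weeks with remainder 6, so 3 more Sundays after the first → 4.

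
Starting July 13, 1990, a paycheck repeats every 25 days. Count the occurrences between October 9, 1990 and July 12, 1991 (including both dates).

Occurrences land 25·i days after July 13, 1990 for i = 0, 1, 2, …
October 9, 1990 is 88 days after the start; 88 ÷ 25 = 3 remainder 13; since the remainder is 13, round up to i = 4. First occurrence in the window: #5 on October 21, 1990 (4×25 = 100 days in).
July 12, 1991 is 364 days after the start; 364 ÷ 25 = 14 remainder 14. Last occurrence in the window: #15 on June 28, 1991.
Occurrences #5 through #15: 11 in total.

11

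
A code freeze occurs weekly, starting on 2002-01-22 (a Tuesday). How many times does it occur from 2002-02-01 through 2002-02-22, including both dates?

Occurrences land 7·i days after 2002-01-22 for i = 0, 1, 2, …
2002-02-01 is 10 days after the start; 10 ÷ 7 = 1 remainder 3; since the remainder is 3, round up to i = 2. First occurrence in the window: #3 on 2002-02-05 (2×7 = 14 days in).
2002-02-22 is 31 days after the start; 31 ÷ 7 = 4 remainder 3. Last occurrence in the window: #5 on 2002-02-19.
Occurrences #3 through #5: 3 in total.

3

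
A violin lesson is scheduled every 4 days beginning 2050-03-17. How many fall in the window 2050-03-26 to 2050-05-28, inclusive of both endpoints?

Occurrences land 4·i days after 2050-03-17 for i = 0, 1, 2, …
2050-03-26 is 9 days after the start; 9 ÷ 4 = 2 remainder 1; since the remainder is 1, round up to i = 3. First occurrence in the window: #4 on 2050-03-29 (3×4 = 12 days in).
2050-05-28 is 72 days after the start; 72 ÷ 4 = 18 remainder 0. Last occurrence in the window: #19 on 2050-05-28.
Occurrences #4 through #19: 16 in total.

16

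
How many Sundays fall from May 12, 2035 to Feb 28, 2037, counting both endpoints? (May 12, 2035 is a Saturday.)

94

May 12, 2035 is a Saturday; the first Sunday on or after it is May 13, 2035 (1 day later).
From May 13, 2035 to Feb 28, 2037: 232 + 366 + 59 = 657 days (rest of 2035, 2036, to Feb 28, 2037 in 2037).
657 ÷ 7 = 93 full weeks with remainder 6, so 93 more Sundays after the first → 94.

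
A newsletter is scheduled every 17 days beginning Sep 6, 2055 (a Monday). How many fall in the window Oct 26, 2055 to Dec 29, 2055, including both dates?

4

Occurrences land 17·i days after Sep 6, 2055 for i = 0, 1, 2, …
Oct 26, 2055 is 50 days after the start; 50 ÷ 17 = 2 remainder 16; since the remainder is 16, round up to i = 3. First occurrence in the window: #4 on Oct 27, 2055 (3×17 = 51 days in).
Dec 29, 2055 is 114 days after the start; 114 ÷ 17 = 6 remainder 12. Last occurrence in the window: #7 on Dec 17, 2055.
Occurrences #4 through #7: 4 in total.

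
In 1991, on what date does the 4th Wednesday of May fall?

May 22, 1991

The first Wednesday of May 1991 is May 1.
The 4th Wednesday is 3 weeks later: 1 + 21 = 22.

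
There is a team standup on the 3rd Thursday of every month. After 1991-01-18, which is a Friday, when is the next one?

January 1991 starts on a Tuesday; its first Thursday is the 3rd, so the 3rd Thursday is the 17th — 1991-01-17.
That is not after 1991-01-18, so look at February 1991.
February 1991 starts on a Friday; its first Thursday is the 7th, so the 3rd Thursday is the 21st — 1991-02-21.

1991-02-21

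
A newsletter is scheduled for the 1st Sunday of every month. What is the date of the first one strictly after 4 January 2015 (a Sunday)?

1 February 2015

January 2015 starts on a Thursday, so its 1st Sunday is 4 January 2015 (3 days in).
That is not after 4 January 2015, so look at February 2015.
February 2015 starts on a Sunday, so its 1st Sunday is 1 February 2015.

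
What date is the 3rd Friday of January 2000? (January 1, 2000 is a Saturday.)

January 2000 begins on a Saturday, so the first Friday is January 7 (6 days later).
The 3rd Friday is 2 weeks later: 7 + 14 = 21.

2000-01-21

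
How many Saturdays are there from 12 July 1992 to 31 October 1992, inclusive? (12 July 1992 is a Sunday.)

12 July 1992 is a Sunday; the first Saturday on or after it is 18 July 1992 (6 days later).
From 18 July 1992 to 31 October 1992: 13 + 31 + 30 + 31 = 105 days (rest of July, August, September, October).
105 ÷ 7 = 15 full weeks with remainder 0, so 15 more Saturdays after the first → 16.

16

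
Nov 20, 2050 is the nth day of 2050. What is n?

324

Days in months before Nov: 31 + 28 + 31 + 30 + 31 + 30 + 31 + 31 + 30 + 31 = 304.
Plus 20 days into Nov → day 324.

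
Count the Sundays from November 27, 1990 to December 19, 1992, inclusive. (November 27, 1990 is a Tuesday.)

107

November 27, 1990 is a Tuesday; the first Sunday on or after it is December 2, 1990 (5 days later).
From December 2, 1990 to December 19, 1992: 29 + 365 + 354 = 748 days (rest of 1990, 1991, to December 19, 1992 in 1992).
748 ÷ 7 = 106 full weeks with remainder 6, so 106 more Sundays after the first → 107.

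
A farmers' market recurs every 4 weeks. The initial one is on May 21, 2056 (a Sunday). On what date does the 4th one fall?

Aug 13, 2056

The 4th occurrence is 3 intervals after the first: 3 × 28 = 84 days after May 21, 2056.
May has 31 days — 10 days to the end of May leaves 74.
Jun has 30 days (44 left).
Jul has 31 days (13 left).
13 days into Aug → Aug 13, 2056.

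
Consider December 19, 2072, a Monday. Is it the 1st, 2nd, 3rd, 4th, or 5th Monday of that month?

Day 19 falls in week ⌈19/7⌉ of the month.
Days 1–7 hold the 1st Monday, 8–14 the 2nd, 15–21 the 3rd, 22–28 the 4th, 29–31 the 5th.
19 is in the range for the 3rd.

3rd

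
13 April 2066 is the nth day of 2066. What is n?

Days in months before April: 31 + 28 + 31 = 90.
Plus 13 days into April → day 103.

103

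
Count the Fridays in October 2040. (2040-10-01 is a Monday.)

2040-10-01 is a Monday; the first Friday on or after it is 2040-10-05 (4 days later).
From 2040-10-05 to 2040-10-31 is 31 − 5 = 26 days.
26 ÷ 7 = 3 full weeks with remainder 5, so 3 more Fridays after the first → 4.

4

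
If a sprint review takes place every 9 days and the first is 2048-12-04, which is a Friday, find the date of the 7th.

2049-01-27

The 7th occurrence is 6 intervals after the first: 6 × 9 = 54 days after 2048-12-04.
December has 31 days — 27 days to the end of December leaves 27.
27 days into January → 2049-01-27.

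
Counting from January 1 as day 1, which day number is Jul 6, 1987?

Days in months before Jul: 31 + 28 + 31 + 30 + 31 + 30 = 181.
Plus 6 days into Jul → day 187.

187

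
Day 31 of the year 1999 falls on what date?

31 into January → January 31.

1999-01-31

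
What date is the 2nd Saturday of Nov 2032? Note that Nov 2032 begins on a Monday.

Nov 13, 2032

Nov 2032 begins on a Monday, so the first Saturday is Nov 6 (5 days later).
The 2nd Saturday is 1 weeks later: 6 + 7 = 13.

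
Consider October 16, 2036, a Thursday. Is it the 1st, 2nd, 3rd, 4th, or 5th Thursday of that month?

3rd

Day 16 falls in week ⌈16/7⌉ of the month.
Days 1–7 hold the 1st Thursday, 8–14 the 2nd, 15–21 the 3rd, 22–28 the 4th, 29–31 the 5th.
16 is in the range for the 3rd.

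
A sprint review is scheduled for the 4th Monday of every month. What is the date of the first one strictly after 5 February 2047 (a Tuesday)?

25 February 2047

February 2047 starts on a Friday; its first Monday is the 4th, so the 4th Monday is the 25th — 25 February 2047.
25 February 2047 is after 5 February 2047, so that is the next one.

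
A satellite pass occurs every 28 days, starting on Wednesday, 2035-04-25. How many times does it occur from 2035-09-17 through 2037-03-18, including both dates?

Occurrences land 28·i days after 2035-04-25 for i = 0, 1, 2, …
2035-09-17 is 145 days after the start; 145 ÷ 28 = 5 remainder 5; since the remainder is 5, round up to i = 6. First occurrence in the window: #7 on 2035-10-10 (6×28 = 168 days in).
2037-03-18 is 693 days after the start; 693 ÷ 28 = 24 remainder 21. Last occurrence in the window: #25 on 2037-02-25.
Occurrences #7 through #25: 19 in total.

19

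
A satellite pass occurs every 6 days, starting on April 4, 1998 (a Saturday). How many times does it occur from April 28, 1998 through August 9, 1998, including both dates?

Occurrences land 6·i days after April 4, 1998 for i = 0, 1, 2, …
April 28, 1998 is 24 days after the start; 24 ÷ 6 = 4 remainder 0. First occurrence in the window: #5 on April 28, 1998 (4×6 = 24 days in).
August 9, 1998 is 127 days after the start; 127 ÷ 6 = 21 remainder 1. Last occurrence in the window: #22 on August 8, 1998.
Occurrences #5 through #22: 18 in total.

18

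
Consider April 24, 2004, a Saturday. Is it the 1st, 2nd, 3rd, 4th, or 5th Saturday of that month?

4th

Day 24 falls in week ⌈24/7⌉ of the month.
Days 1–7 hold the 1st Saturday, 8–14 the 2nd, 15–21 the 3rd, 22–28 the 4th, 29–31 the 5th.
24 is in the range for the 4th.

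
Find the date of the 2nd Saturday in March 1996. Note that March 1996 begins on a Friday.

March 9, 1996

March 1996 begins on a Friday, so the first Saturday is March 2 (1 day later).
The 2nd Saturday is 1 weeks later: 2 + 7 = 9.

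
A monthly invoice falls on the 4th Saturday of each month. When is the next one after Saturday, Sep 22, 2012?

Sep 2012 starts on a Saturday; its first Saturday is the 1st, so the 4th Saturday is the 22nd — Sep 22, 2012.
That is not after Sep 22, 2012, so look at Oct 2012.
Oct 2012 starts on a Monday; its first Saturday is the 6th, so the 4th Saturday is the 27th — Oct 27, 2012.

Oct 27, 2012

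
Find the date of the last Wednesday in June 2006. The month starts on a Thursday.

June 2006 begins on a Thursday, so the first Wednesday is June 7 (6 days later).
June 2006 has 30 days. Adding weeks: 7, 14, 21, 28 — the last one ≤ 30 is the 28th.

28 June 2006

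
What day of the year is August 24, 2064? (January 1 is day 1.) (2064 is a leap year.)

237

Days in months before August: 31 + 29 + 31 + 30 + 31 + 30 + 31 = 213.
Plus 24 days into August → day 237.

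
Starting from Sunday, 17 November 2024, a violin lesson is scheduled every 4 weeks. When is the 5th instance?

9 March 2025

The 5th occurrence is 4 intervals after the first: 4 × 28 = 112 days after 17 November 2024.
November has 30 days — 13 days to the end of November leaves 99.
December has 31 days (68 left).
January has 31 days (37 left).
February has 28 days (9 left).
9 days into March → 9 March 2025.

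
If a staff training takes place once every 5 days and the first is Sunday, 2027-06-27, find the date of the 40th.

The 40th occurrence is 39 intervals after the first: 39 × 5 = 195 days after 2027-06-27.
June has 30 days — 3 days to the end of June leaves 192.
July has 31 days (161 left).
August has 31 days (130 left).
September has 30 days (100 left).
October has 31 days (69 left).
November has 30 days (39 left).
December has 31 days (8 left).
8 days into January → 2028-01-08.

2028-01-08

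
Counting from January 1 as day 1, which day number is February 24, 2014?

Days in months before February: 31 = 31.
Plus 24 days into February → day 55.

55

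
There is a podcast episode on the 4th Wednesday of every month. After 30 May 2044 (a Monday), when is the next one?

May 2044 starts on a Sunday; its first Wednesday is the 4th, so the 4th Wednesday is the 25th — 25 May 2044.
That is not after 30 May 2044, so look at June 2044.
June 2044 starts on a Wednesday; its first Wednesday is the 1st, so the 4th Wednesday is the 22nd — 22 June 2044.

22 June 2044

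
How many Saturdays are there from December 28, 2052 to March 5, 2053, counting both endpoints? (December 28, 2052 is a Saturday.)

December 28, 2052 is a Saturday; the first Saturday on or after it is December 28, 2052.
From December 28, 2052 to March 5, 2053: 3 + 31 + 28 + 5 = 67 days (rest of December, January, February, March).
67 ÷ 7 = 9 full weeks with remainder 4, so 9 more Saturdays after the first → 10.

10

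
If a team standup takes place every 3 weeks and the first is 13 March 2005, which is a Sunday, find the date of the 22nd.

The 22nd occurrence is 21 intervals after the first: 21 × 21 = 441 days after 13 March 2005.
March has 31 days — 18 days to the end of March leaves 423.
From end of March to end of 2005 is 275 days (148 left).
January has 31 days (117 left).
February has 28 days (89 left).
March has 31 days (58 left).
April has 30 days (28 left).
28 days into May → 28 May 2006.

28 May 2006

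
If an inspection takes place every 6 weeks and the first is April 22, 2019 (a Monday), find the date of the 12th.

July 27, 2020

The 12th occurrence is 11 intervals after the first: 11 × 42 = 462 days after April 22, 2019.
April has 30 days — 8 days to the end of April leaves 454.
From end of April to end of 2019 is 245 days (209 left).
January has 31 days (178 left).
February has 29 days (149 left).
March has 31 days (118 left).
April has 30 days (88 left).
May has 31 days (57 left).
June has 30 days (27 left).
27 days into July → July 27, 2020.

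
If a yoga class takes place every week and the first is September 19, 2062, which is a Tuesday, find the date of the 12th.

December 5, 2062

The 12th occurrence is 11 intervals after the first: 11 × 7 = 77 days after September 19, 2062.
September has 30 days — 11 days to the end of September leaves 66.
October has 31 days (35 left).
November has 30 days (5 left).
5 days into December → December 5, 2062.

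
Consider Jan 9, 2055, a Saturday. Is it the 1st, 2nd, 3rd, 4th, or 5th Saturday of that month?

2nd

Day 9 falls in week ⌈9/7⌉ of the month.
Days 1–7 hold the 1st Saturday, 8–14 the 2nd, 15–21 the 3rd, 22–28 the 4th, 29–31 the 5th.
9 is in the range for the 2nd.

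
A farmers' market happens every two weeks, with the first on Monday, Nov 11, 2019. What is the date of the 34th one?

Feb 15, 2021

The 34th occurrence is 33 intervals after the first: 33 × 14 = 462 days after Nov 11, 2019.
Nov has 30 days — 19 days to the end of Nov leaves 443.
From end of Nov to end of 2019 is 31 days (412 left).
2020 has 366 days (46 left).
Jan has 31 days (15 left).
15 days into Feb → Feb 15, 2021.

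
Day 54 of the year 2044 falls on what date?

Feb 23, 2044

Jan has 31 days (54 − 31 = 23 remain).
23 into Feb → Feb 23.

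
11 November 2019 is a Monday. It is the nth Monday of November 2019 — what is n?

Day 11 falls in week ⌈11/7⌉ of the month.
Days 1–7 hold the 1st Monday, 8–14 the 2nd, 15–21 the 3rd, 22–28 the 4th, 29–31 the 5th.
11 is in the range for the 2nd.

2nd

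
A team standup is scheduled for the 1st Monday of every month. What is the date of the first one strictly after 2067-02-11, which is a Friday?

February 2067 starts on a Tuesday, so its 1st Monday is 2067-02-07 (6 days in).
That is not after 2067-02-11, so look at March 2067.
March 2067 starts on a Tuesday, so its 1st Monday is 2067-03-07 (6 days in).

2067-03-07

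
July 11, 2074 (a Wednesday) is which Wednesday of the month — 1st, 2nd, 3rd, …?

Day 11 falls in week ⌈11/7⌉ of the month.
Days 1–7 hold the 1st Wednesday, 8–14 the 2nd, 15–21 the 3rd, 22–28 the 4th, 29–31 the 5th.
11 is in the range for the 2nd.

2nd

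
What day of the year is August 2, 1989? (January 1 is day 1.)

Days in months before August: 31 + 28 + 31 + 30 + 31 + 30 + 31 = 212.
Plus 2 days into August → day 214.

214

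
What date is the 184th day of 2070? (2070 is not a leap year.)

Jan has 31 days (184 − 31 = 153 remain).
Feb has 28 days (153 − 28 = 125 remain).
Mar has 31 days (125 − 31 = 94 remain).
Apr has 30 days (94 − 30 = 64 remain).
May has 31 days (64 − 31 = 33 remain).
Jun has 30 days (33 − 30 = 3 remain).
3 into Jul → Jul 3.

Jul 3, 2070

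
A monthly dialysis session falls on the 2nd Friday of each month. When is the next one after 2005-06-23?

2005-07-08

June 2005 starts on a Wednesday; its first Friday is the 3rd, so the 2nd Friday is the 10th — 2005-06-10.
That is not after 2005-06-23, so look at July 2005.
July 2005 starts on a Friday; its first Friday is the 1st, so the 2nd Friday is the 8th — 2005-07-08.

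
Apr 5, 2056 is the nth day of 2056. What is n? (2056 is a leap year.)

96

Days in months before Apr: 31 + 29 + 31 = 91.
Plus 5 days into Apr → day 96.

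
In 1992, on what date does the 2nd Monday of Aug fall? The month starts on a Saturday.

Aug 10, 1992

Aug 1992 begins on a Saturday, so the first Monday is Aug 3 (2 days later).
The 2nd Monday is 1 weeks later: 3 + 7 = 10.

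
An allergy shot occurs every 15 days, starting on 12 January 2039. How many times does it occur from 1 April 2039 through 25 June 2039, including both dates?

Occurrences land 15·i days after 12 January 2039 for i = 0, 1, 2, …
1 April 2039 is 79 days after the start; 79 ÷ 15 = 5 remainder 4; since the remainder is 4, round up to i = 6. First occurrence in the window: #7 on 12 April 2039 (6×15 = 90 days in).
25 June 2039 is 164 days after the start; 164 ÷ 15 = 10 remainder 14. Last occurrence in the window: #11 on 11 June 2039.
Occurrences #7 through #11: 5 in total.

5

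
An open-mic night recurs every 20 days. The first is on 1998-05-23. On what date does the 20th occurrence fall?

The 20th occurrence is 19 intervals after the first: 19 × 20 = 380 days after 1998-05-23.
May has 31 days — 8 days to the end of May leaves 372.
June has 30 days (342 left).
July has 31 days (311 left).
August has 31 days (280 left).
September has 30 days (250 left).
October has 31 days (219 left).
November has 30 days (189 left).
December has 31 days (158 left).
January has 31 days (127 left).
February has 28 days (99 left).
March has 31 days (68 left).
April has 30 days (38 left).
May has 31 days (7 left).
7 days into June → 1999-06-07.

1999-06-07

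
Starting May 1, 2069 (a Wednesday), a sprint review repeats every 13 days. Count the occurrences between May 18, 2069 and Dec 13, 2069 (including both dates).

Occurrences land 13·i days after May 1, 2069 for i = 0, 1, 2, …
May 18, 2069 is 17 days after the start; 17 ÷ 13 = 1 remainder 4; since the remainder is 4, round up to i = 2. First occurrence in the window: #3 on May 27, 2069 (2×13 = 26 days in).
Dec 13, 2069 is 226 days after the start; 226 ÷ 13 = 17 remainder 5. Last occurrence in the window: #18 on Dec 8, 2069.
Occurrences #3 through #18: 16 in total.

16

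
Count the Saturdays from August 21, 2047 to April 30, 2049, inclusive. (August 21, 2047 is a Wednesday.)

August 21, 2047 is a Wednesday; the first Saturday on or after it is August 24, 2047 (3 days later).
From August 24, 2047 to April 30, 2049: 129 + 366 + 120 = 615 days (rest of 2047, 2048, to April 30, 2049 in 2049).
615 ÷ 7 = 87 full weeks with remainder 6, so 87 more Saturdays after the first → 88.

88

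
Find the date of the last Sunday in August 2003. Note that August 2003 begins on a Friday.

2003-08-31

August 2003 begins on a Friday, so the first Sunday is August 3 (2 days later).
August 2003 has 31 days. Adding weeks: 3, 10, 17, 24, 31 — the last one ≤ 31 is the 31st.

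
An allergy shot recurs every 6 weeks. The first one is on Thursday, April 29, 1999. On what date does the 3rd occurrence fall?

July 22, 1999

The 3rd occurrence is 2 intervals after the first: 2 × 42 = 84 days after April 29, 1999.
April has 30 days — 1 day to the end of April leaves 83.
May has 31 days (52 left).
June has 30 days (22 left).
22 days into July → July 22, 1999.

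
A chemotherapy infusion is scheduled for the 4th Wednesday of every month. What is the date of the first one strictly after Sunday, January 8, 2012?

January 2012 starts on a Sunday; its first Wednesday is the 4th, so the 4th Wednesday is the 25th — January 25, 2012.
January 25, 2012 is after January 8, 2012, so that is the next one.

January 25, 2012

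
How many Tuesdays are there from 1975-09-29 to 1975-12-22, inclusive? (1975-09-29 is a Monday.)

12

1975-09-29 is a Monday; the first Tuesday on or after it is 1975-09-30 (1 day later).
From 1975-09-30 to 1975-12-22: 0 + 31 + 30 + 22 = 83 days (rest of September, October, November, December).
83 ÷ 7 = 11 full weeks with remainder 6, so 11 more Tuesdays after the first → 12.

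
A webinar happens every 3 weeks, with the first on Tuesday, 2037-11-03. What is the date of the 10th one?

The 10th occurrence is 9 intervals after the first: 9 × 21 = 189 days after 2037-11-03.
November has 30 days — 27 days to the end of November leaves 162.
December has 31 days (131 left).
January has 31 days (100 left).
February has 28 days (72 left).
March has 31 days (41 left).
April has 30 days (11 left).
11 days into May → 2038-05-11.

2038-05-11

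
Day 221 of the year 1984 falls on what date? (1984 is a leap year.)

January has 31 days (221 − 31 = 190 remain).
February has 29 days (190 − 29 = 161 remain).
March has 31 days (161 − 31 = 130 remain).
April has 30 days (130 − 30 = 100 remain).
May has 31 days (100 − 31 = 69 remain).
June has 30 days (69 − 30 = 39 remain).
July has 31 days (39 − 31 = 8 remain).
8 into August → August 8.

August 8, 1984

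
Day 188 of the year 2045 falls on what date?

July 7, 2045

January has 31 days (188 − 31 = 157 remain).
February has 28 days (157 − 28 = 129 remain).
March has 31 days (129 − 31 = 98 remain).
April has 30 days (98 − 30 = 68 remain).
May has 31 days (68 − 31 = 37 remain).
June has 30 days (37 − 30 = 7 remain).
7 into July → July 7.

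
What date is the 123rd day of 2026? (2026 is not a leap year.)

January has 31 days (123 − 31 = 92 remain).
February has 28 days (92 − 28 = 64 remain).
March has 31 days (64 − 31 = 33 remain).
April has 30 days (33 − 30 = 3 remain).
3 into May → May 3.

2026-05-03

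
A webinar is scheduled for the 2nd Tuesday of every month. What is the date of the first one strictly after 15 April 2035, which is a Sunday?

April 2035 starts on a Sunday; its first Tuesday is the 3rd, so the 2nd Tuesday is the 10th — 10 April 2035.
That is not after 15 April 2035, so look at May 2035.
May 2035 starts on a Tuesday; its first Tuesday is the 1st, so the 2nd Tuesday is the 8th — 8 May 2035.

8 May 2035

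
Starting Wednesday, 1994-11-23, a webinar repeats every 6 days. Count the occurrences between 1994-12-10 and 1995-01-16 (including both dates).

Occurrences land 6·i days after 1994-11-23 for i = 0, 1, 2, …
1994-12-10 is 17 days after the start; 17 ÷ 6 = 2 remainder 5; since the remainder is 5, round up to i = 3. First occurrence in the window: #4 on 1994-12-11 (3×6 = 18 days in).
1995-01-16 is 54 days after the start; 54 ÷ 6 = 9 remainder 0. Last occurrence in the window: #10 on 1995-01-16.
Occurrences #4 through #10: 7 in total.

7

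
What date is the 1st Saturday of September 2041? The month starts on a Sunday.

September 2041 begins on a Sunday, so the first Saturday is September 7 (6 days later).

September 7, 2041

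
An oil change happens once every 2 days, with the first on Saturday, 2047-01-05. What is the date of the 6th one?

2047-01-15

The 6th occurrence is 5 intervals after the first: 5 × 2 = 10 days after 2047-01-05.
10 days later is 2047-01-15.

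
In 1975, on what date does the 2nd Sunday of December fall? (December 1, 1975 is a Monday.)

1975-12-14

December 1975 begins on a Monday, so the first Sunday is December 7 (6 days later).
The 2nd Sunday is 1 weeks later: 7 + 7 = 14.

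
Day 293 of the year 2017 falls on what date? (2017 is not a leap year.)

January has 31 days (293 − 31 = 262 remain).
February has 28 days (262 − 28 = 234 remain).
March has 31 days (234 − 31 = 203 remain).
April has 30 days (203 − 30 = 173 remain).
May has 31 days (173 − 31 = 142 remain).
June has 30 days (142 − 30 = 112 remain).
July has 31 days (112 − 31 = 81 remain).
August has 31 days (81 − 31 = 50 remain).
September has 30 days (50 − 30 = 20 remain).
20 into October → October 20.

20 October 2017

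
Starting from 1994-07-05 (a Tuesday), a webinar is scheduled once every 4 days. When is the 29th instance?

1994-10-25

The 29th occurrence is 28 intervals after the first: 28 × 4 = 112 days after 1994-07-05.
July has 31 days — 26 days to the end of July leaves 86.
August has 31 days (55 left).
September has 30 days (25 left).
25 days into October → 1994-10-25.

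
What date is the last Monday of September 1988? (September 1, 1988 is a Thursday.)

September 26, 1988

September 1988 begins on a Thursday, so the first Monday is September 5 (4 days later).
September 1988 has 30 days. Adding weeks: 5, 12, 19, 26 — the last one ≤ 30 is the 26th.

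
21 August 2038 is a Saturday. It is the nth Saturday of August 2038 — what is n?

3rd

Day 21 falls in week ⌈21/7⌉ of the month.
Days 1–7 hold the 1st Saturday, 8–14 the 2nd, 15–21 the 3rd, 22–28 the 4th, 29–31 the 5th.
21 is in the range for the 3rd.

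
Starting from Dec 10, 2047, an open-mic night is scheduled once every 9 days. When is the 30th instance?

Aug 27, 2048

The 30th occurrence is 29 intervals after the first: 29 × 9 = 261 days after Dec 10, 2047.
Dec has 31 days — 21 days to the end of Dec leaves 240.
Jan has 31 days (209 left).
Feb has 29 days (180 left).
Mar has 31 days (149 left).
Apr has 30 days (119 left).
May has 31 days (88 left).
Jun has 30 days (58 left).
Jul has 31 days (27 left).
27 days into Aug → Aug 27, 2048.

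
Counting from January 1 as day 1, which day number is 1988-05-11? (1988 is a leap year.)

Days in months before May: 31 + 29 + 31 + 30 = 121.
Plus 11 days into May → day 132.

132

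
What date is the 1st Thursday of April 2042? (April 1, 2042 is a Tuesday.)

2042-04-03

April 2042 begins on a Tuesday, so the first Thursday is April 3 (2 days later).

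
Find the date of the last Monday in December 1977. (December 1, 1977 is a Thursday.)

December 1977 begins on a Thursday, so the first Monday is December 5 (4 days later).
December 1977 has 31 days. Adding weeks: 5, 12, 19, 26 — the last one ≤ 31 is the 26th.

December 26, 1977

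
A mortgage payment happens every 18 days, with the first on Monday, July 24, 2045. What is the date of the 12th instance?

The 12th occurrence is 11 intervals after the first: 11 × 18 = 198 days after July 24, 2045.
July has 31 days — 7 days to the end of July leaves 191.
August has 31 days (160 left).
September has 30 days (130 left).
October has 31 days (99 left).
November has 30 days (69 left).
December has 31 days (38 left).
January has 31 days (7 left).
7 days into February → February 7, 2046.

February 7, 2046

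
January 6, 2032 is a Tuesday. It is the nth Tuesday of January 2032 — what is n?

1st

Day 6 falls in week ⌈6/7⌉ of the month.
Days 1–7 hold the 1st Tuesday, 8–14 the 2nd, 15–21 the 3rd, 22–28 the 4th, 29–31 the 5th.
6 is in the range for the 1st.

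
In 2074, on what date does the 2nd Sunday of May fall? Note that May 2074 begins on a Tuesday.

13 May 2074

May 2074 begins on a Tuesday, so the first Sunday is May 6 (5 days later).
The 2nd Sunday is 1 weeks later: 6 + 7 = 13.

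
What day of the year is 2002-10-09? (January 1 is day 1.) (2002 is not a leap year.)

282

Days in months before October: 31 + 28 + 31 + 30 + 31 + 30 + 31 + 31 + 30 = 273.
Plus 9 days into October → day 282.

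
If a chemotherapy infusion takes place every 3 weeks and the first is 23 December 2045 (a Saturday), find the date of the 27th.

The 27th occurrence is 26 intervals after the first: 26 × 21 = 546 days after 23 December 2045.
December has 31 days — 8 days to the end of December leaves 538.
2046 has 365 days (173 left).
January has 31 days (142 left).
February has 28 days (114 left).
March has 31 days (83 left).
April has 30 days (53 left).
May has 31 days (22 left).
22 days into June → 22 June 2047.

22 June 2047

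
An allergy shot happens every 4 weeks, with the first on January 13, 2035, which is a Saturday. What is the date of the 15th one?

February 9, 2036

The 15th occurrence is 14 intervals after the first: 14 × 28 = 392 days after January 13, 2035.
January has 31 days — 18 days to the end of January leaves 374.
February has 28 days (346 left).
March has 31 days (315 left).
April has 30 days (285 left).
May has 31 days (254 left).
June has 30 days (224 left).
July has 31 days (193 left).
August has 31 days (162 left).
September has 30 days (132 left).
October has 31 days (101 left).
November has 30 days (71 left).
December has 31 days (40 left).
January has 31 days (9 left).
9 days into February → February 9, 2036.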